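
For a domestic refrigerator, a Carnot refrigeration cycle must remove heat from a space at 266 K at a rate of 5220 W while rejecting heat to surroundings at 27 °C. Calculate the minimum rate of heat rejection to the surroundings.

T_H = 27 °C → 27 + 273.15 = 300.15 K.
For a reversible cycle Q_H/Q_C = T_H/T_C, so Q_H = Q_C·T_H/T_C = 5220 × 300.15/266.00 = 5890 W.

Q̇_H ≈ 5890 W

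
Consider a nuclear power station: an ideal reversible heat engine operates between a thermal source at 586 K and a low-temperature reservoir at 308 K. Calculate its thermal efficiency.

η ≈ 0.4744

For a reversible engine, η = 1 − T_C/T_H = 1 − 308.00/586.00 = 0.4744.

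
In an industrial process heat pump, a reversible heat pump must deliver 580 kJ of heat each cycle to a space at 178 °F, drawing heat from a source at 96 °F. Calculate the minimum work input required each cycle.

W_in ≈ 74.58 kJ

T_H = 178 °F → (178 − 32) × 5/9 = 81.11 °C = 354.26 K.
T_C = 96 °F → (96 − 32) × 5/9 = 35.56 °C = 308.71 K.
The Carnot heat-pump COP is COP_HP = T_H/(T_H − T_C) = 354.26/45.56 = 7.7765.
W = Q_H/COP_HP = 580/7.7765 = 74.58 kJ.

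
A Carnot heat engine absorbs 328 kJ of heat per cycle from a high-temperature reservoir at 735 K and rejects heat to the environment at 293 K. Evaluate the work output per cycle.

W ≈ 197 kJ

The Carnot efficiency is η = 1 − T_C/T_H = 1 − 293.00/735.00 = 0.6014.
W = η·Q_H = 0.6014 × 328 = 197 kJ.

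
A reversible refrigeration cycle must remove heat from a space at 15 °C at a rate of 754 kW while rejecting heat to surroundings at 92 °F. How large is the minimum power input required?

Ẇ_in ≈ 48.0 kW

T_H = 92 °F → (92 − 32) × 5/9 = 33.33 °C = 306.48 K.
T_C = 15 °C → 15 + 273.15 = 288.15 K.
For a reversible refrigerator, COP_R = T_C/(T_H − T_C) = 288.15/18.33 = 15.7173.
W = Q_C/COP_R = 754/15.7173 = 48.0 kW.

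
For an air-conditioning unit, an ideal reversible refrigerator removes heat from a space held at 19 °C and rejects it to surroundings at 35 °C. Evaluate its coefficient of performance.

T_H = 35 °C → 35 + 273.15 = 308.15 K.
T_C = 19 °C → 19 + 273.15 = 292.15 K.
COP_R = T_C/(T_H − T_C) = 292.15/(308.15 − 292.15) = 18.3.

COP_R ≈ 18.3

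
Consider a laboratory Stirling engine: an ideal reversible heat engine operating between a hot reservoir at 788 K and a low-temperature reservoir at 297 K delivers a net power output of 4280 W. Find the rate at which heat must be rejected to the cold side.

For a reversible engine, η = 1 − T_C/T_H = 1 − 297.00/788.00 = 0.6231.
Since Q_C/Q_H = T_C/T_H and Q_H = W/η, Q_C = W·T_C/(T_H − T_C) = 4280 × 297.00/491.00 = 2589 W.

Q̇_C ≈ 2589 W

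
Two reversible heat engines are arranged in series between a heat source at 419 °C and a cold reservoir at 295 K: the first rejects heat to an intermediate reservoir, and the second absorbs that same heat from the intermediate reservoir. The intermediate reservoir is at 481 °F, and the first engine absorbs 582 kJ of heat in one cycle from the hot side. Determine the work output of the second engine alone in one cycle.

W₂ ≈ 191 kJ

T_H = 419 °C → 419 + 273.15 = 692.15 K.
T_m = 481 °F → (481 − 32) × 5/9 = 249.44 °C = 522.59 K.
Heat entering the second stage: Q_m = Q_H·(T_m/T_H) = 582 × 522.59/692.15 = 439 kJ.
Second-stage efficiency η₂ = 1 − T_C/T_m = 1 − 295.00/522.59 = 0.4355, so W₂ = η₂·Q_m = 191 kJ.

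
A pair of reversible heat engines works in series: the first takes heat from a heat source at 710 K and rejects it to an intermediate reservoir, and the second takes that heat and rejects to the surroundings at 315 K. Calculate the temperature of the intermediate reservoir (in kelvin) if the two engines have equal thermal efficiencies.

T_m ≈ 473 K

Equal efficiencies require 1 − T_m/T_H = 1 − T_C/T_m, i.e. T_m/T_H = T_C/T_m, so T_m = √(T_H·T_C) = √(710.00 × 315.00) = 473 K.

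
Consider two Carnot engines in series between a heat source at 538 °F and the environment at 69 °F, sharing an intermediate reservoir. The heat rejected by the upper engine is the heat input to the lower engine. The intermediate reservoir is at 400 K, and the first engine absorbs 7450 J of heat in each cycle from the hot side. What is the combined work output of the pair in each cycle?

W_total ≈ 3500 J

T_H = 538 °F → (538 − 32) × 5/9 = 281.11 °C = 554.26 K.
T_C = 69 °F → (69 − 32) × 5/9 = 20.56 °C = 293.71 K.
Two reversible stages in series are equivalent to a single Carnot engine between T_H and T_C, so η_total = 1 − T_C/T_H = 1 − 293.71/554.26 = 0.4701.
W_total = η_total · Q_H = 0.4701 × 7450 = 3500 J.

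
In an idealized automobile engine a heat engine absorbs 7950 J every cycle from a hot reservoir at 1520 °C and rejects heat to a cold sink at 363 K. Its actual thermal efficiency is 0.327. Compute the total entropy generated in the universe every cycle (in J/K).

ΔS_univ ≈ 10.31 J/K

T_H = 1520 °C → 1520 + 273.15 = 1793.15 K.
W = η·Q_H = 0.327 × 7950 = 2600 J, so Q_C = Q_H − W = 5350 J.
Reservoir entropy changes: ΔS_H = −Q_H/T_H = −7950/1793.15 = -4.434 J/K and ΔS_C = +Q_C/T_C = 5350/363.00 = 14.74 J/K.
ΔS_univ = −Q_H/T_H + Q_C/T_C = 10.31 J/K (> 0, since η = 0.327 < η_Carnot = 0.798).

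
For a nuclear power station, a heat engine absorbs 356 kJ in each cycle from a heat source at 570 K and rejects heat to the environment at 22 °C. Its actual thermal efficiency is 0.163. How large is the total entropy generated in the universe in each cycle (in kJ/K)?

ΔS_univ ≈ 0.3850 kJ/K

T_C = 22 °C → 22 + 273.15 = 295.15 K.
W = η·Q_H = 0.163 × 356 = 58.03 kJ, so Q_C = Q_H − W = 298.0 kJ.
Entropy balance on the reservoirs: −Q_H/T_H = -0.6246 kJ/K, +Q_C/T_C = 1.010 kJ/K.
ΔS_univ = −Q_H/T_H + Q_C/T_C = 0.3850 kJ/K (> 0, since η = 0.163 < η_Carnot = 0.482).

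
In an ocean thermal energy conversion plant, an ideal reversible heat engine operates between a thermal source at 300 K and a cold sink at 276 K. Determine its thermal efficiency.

η ≈ 0.08000

Carnot efficiency: η = 1 − T_C/T_H = 1 − 276.00/300.00 = 0.08000.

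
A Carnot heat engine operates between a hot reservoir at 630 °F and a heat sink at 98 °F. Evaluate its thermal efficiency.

η ≈ 0.488

T_H = 630 °F → (630 − 32) × 5/9 = 332.22 °C = 605.37 K.
T_C = 98 °F → (98 − 32) × 5/9 = 36.67 °C = 309.82 K.
η_rev = 1 − T_C/T_H = 1 − 309.82/605.37 = 0.488.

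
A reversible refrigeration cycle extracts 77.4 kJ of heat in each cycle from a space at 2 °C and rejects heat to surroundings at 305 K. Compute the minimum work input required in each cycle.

T_C = 2 °C → 2 + 273.15 = 275.15 K.
COP_R = T_C/(T_H − T_C) = 275.15/29.85 = 9.2178.
W = Q_C/COP_R = 77.4/9.2178 = 8.40 kJ.

W_in ≈ 8.40 kJ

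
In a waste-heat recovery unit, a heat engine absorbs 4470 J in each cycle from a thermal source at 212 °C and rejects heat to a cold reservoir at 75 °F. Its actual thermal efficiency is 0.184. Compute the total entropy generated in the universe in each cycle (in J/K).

T_H = 212 °C → 212 + 273.15 = 485.15 K.
T_C = 75 °F → (75 − 32) × 5/9 = 23.89 °C = 297.04 K.
W = η·Q_H = 0.184 × 4470 = 822.5 J, so Q_C = Q_H − W = 3648 J.
Reservoir entropy changes: ΔS_H = −Q_H/T_H = −4470/485.15 = -9.214 J/K and ΔS_C = +Q_C/T_C = 3648/297.04 = 12.28 J/K.
ΔS_univ = −Q_H/T_H + Q_C/T_C = 3.07 J/K (> 0, since η = 0.184 < η_Carnot = 0.388).

ΔS_univ ≈ 3.07 J/K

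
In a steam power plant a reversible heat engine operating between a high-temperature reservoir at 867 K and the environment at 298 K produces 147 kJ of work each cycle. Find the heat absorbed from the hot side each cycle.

Q_H ≈ 224 kJ

For a reversible engine, η = 1 − T_C/T_H = 1 − 298.00/867.00 = 0.6563.
Q_H = W/η = 147/0.6563 = 224 kJ.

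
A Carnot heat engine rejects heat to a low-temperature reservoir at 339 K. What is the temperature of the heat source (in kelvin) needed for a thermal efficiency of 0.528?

T_H ≈ 718.2 K

From η = 1 − T_C/T_H, solving for T_H gives T_H = T_C/(1 − η) = 339.00/(1 − 0.528) = 718.2 K.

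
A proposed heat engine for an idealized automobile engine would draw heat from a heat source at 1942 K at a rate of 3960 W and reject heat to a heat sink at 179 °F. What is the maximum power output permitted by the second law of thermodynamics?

Ẇ_max ≈ 3236 W

T_C = 179 °F → (179 − 32) × 5/9 = 81.67 °C = 354.82 K.
By the Carnot theorem, η_max = 1 − T_C/T_H = 1 − 354.82/1942.00 = 0.8173.
W_max = η_max · Q_H = 0.8173 × 3960 = 3236 W.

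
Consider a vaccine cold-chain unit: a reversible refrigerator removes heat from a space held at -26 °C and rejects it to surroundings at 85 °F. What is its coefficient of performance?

T_H = 85 °F → (85 − 32) × 5/9 = 29.44 °C = 302.59 K.
T_C = -26 °C → -26 + 273.15 = 247.15 K.
COP_R = T_C/(T_H − T_C) = 247.15/(302.59 − 247.15) = 4.46.

COP_R ≈ 4.46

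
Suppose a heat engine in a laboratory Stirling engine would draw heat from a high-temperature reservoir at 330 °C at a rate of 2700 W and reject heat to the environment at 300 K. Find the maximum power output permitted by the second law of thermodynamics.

Ẇ_max ≈ 1357 W

T_H = 330 °C → 330 + 273.15 = 603.15 K.
The second-law ceiling is the Carnot efficiency, η_max = 1 − T_C/T_H = 1 − 300.00/603.15 = 0.5026.
W_max = η_max · Q_H = 0.5026 × 2700 = 1357 W.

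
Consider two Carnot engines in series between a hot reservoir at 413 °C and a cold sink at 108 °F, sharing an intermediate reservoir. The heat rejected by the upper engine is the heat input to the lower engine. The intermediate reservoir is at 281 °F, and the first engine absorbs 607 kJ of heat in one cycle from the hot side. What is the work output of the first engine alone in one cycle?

T_H = 413 °C → 413 + 273.15 = 686.15 K.
T_C = 108 °F → (108 − 32) × 5/9 = 42.22 °C = 315.37 K.
T_m = 281 °F → (281 − 32) × 5/9 = 138.33 °C = 411.48 K.
First-stage efficiency η₁ = 1 − T_m/T_H = 1 − 411.48/686.15 = 0.4003.
W₁ = η₁·Q_H = 0.4003 × 607 = 243.0 kJ.

W₁ ≈ 243.0 kJ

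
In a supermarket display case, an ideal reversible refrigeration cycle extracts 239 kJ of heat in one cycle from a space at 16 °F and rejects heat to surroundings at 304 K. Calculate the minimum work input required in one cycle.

W_in ≈ 35.9 kJ

T_C = 16 °F → (16 − 32) × 5/9 = -8.89 °C = 264.26 K.
COP_R = T_C/(T_H − T_C) = 264.26/39.74 = 6.6499.
W = Q_C/COP_R = 239/6.6499 = 35.9 kJ.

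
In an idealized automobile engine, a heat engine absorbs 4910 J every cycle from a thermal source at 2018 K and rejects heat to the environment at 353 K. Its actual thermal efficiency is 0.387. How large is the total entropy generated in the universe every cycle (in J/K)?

W = η·Q_H = 0.387 × 4910 = 1900 J, so Q_C = Q_H − W = 3010 J.
The hot reservoir loses entropy Q_H/T_H = 4910/2018.00 = 2.433 J/K; the cold reservoir gains Q_C/T_C = 3010/353.00 = 8.526 J/K.
ΔS_univ = −Q_H/T_H + Q_C/T_C = 6.09 J/K (> 0, since η = 0.387 < η_Carnot = 0.825).

ΔS_univ ≈ 6.09 J/K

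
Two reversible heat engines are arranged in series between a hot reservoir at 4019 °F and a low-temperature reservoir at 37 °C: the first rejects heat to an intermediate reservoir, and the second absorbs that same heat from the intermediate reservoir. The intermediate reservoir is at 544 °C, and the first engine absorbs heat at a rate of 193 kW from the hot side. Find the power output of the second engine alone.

Ẇ₂ ≈ 39.33 kW

T_H = 4019 °F → (4019 − 32) × 5/9 = 2215.00 °C = 2488.15 K.
T_C = 37 °C → 37 + 273.15 = 310.15 K.
T_m = 544 °C → 544 + 273.15 = 817.15 K.
Heat entering the second stage: Q_m = Q_H·(T_m/T_H) = 193 × 817.15/2488.15 = 63.38 kW.
Second-stage efficiency η₂ = 1 − T_C/T_m = 1 − 310.15/817.15 = 0.6204, so W₂ = η₂·Q_m = 39.33 kW.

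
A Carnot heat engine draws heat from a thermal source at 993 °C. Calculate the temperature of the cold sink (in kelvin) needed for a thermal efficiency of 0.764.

T_H = 993 °C → 993 + 273.15 = 1266.15 K.
From η = 1 − T_C/T_H, T_C = T_H·(1 − η) = 1266.15 × (1 − 0.764) = 298.8 K.

T_C ≈ 298.8 K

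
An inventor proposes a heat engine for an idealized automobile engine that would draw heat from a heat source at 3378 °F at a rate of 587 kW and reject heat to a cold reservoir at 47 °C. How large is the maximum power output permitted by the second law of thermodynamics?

Ẇ_max ≈ 499 kW

T_H = 3378 °F → (3378 − 32) × 5/9 = 1858.89 °C = 2132.04 K.
T_C = 47 °C → 47 + 273.15 = 320.15 K.
By the Carnot theorem, η_max = 1 − T_C/T_H = 1 − 320.15/2132.04 = 0.8498.
W_max = η_max · Q_H = 0.8498 × 587 = 499 kW.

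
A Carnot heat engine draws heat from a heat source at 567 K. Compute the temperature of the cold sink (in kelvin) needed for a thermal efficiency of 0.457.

T_C ≈ 308 K

From η = 1 − T_C/T_H, T_C = T_H·(1 − η) = 567.00 × (1 − 0.457) = 308 K.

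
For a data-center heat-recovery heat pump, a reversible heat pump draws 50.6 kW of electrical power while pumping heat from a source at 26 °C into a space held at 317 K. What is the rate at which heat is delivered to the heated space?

Q̇_H ≈ 899 kW

T_C = 26 °C → 26 + 273.15 = 299.15 K.
The Carnot heat-pump COP is COP_HP = T_H/(T_H − T_C) = 317.00/17.85 = 17.7591.
Q_H = COP_HP · W = 17.7591 × 50.6 = 899 kW.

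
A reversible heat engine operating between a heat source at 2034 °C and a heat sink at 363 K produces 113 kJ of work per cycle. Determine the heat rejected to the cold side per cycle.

Q_C ≈ 21.10 kJ

T_H = 2034 °C → 2034 + 273.15 = 2307.15 K.
For a reversible engine, η = 1 − T_C/T_H = 1 − 363.00/2307.15 = 0.8427.
Since Q_C/Q_H = T_C/T_H and Q_H = W/η, Q_C = W·T_C/(T_H − T_C) = 113 × 363.00/1944.15 = 21.10 kJ.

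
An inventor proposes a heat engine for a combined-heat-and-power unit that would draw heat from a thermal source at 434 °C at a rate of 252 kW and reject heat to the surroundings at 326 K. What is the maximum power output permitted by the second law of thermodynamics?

T_H = 434 °C → 434 + 273.15 = 707.15 K.
The upper bound on efficiency is η_max = 1 − T_C/T_H = 1 − 326.00/707.15 = 0.5390.
W_max = η_max · Q_H = 0.5390 × 252 = 135.8 kW.

Ẇ_max ≈ 135.8 kW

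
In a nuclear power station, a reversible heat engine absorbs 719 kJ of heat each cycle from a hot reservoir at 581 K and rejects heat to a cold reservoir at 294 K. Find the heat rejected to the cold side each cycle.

Q_C ≈ 364 kJ

Carnot efficiency: η = 1 − T_C/T_H = 1 − 294.00/581.00 = 0.4940.
For a reversible cycle Q_C/Q_H = T_C/T_H, so Q_C = 719 × 294.00/581.00 = 364 kJ.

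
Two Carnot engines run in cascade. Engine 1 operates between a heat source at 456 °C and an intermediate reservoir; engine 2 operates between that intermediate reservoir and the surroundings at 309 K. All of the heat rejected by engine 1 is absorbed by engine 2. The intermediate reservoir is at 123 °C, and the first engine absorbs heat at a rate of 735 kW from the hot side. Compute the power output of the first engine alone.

Ẇ₁ ≈ 336 kW

T_H = 456 °C → 456 + 273.15 = 729.15 K.
T_m = 123 °C → 123 + 273.15 = 396.15 K.
First-stage efficiency η₁ = 1 − T_m/T_H = 1 − 396.15/729.15 = 0.4567.
W₁ = η₁·Q_H = 0.4567 × 735 = 336 kW.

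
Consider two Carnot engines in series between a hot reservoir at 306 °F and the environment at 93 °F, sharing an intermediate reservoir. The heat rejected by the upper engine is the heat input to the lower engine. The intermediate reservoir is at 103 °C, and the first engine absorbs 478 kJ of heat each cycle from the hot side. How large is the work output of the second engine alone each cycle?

W₂ ≈ 77.66 kJ

T_H = 306 °F → (306 − 32) × 5/9 = 152.22 °C = 425.37 K.
T_C = 93 °F → (93 − 32) × 5/9 = 33.89 °C = 307.04 K.
T_m = 103 °C → 103 + 273.15 = 376.15 K.
Heat entering the second stage: Q_m = Q_H·(T_m/T_H) = 478 × 376.15/425.37 = 422.7 kJ.
Second-stage efficiency η₂ = 1 − T_C/T_m = 1 − 307.04/376.15 = 0.1837, so W₂ = η₂·Q_m = 77.66 kJ.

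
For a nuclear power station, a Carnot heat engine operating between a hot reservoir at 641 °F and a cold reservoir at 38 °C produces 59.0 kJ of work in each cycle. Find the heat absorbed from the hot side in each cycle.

T_H = 641 °F → (641 − 32) × 5/9 = 338.33 °C = 611.48 K.
T_C = 38 °C → 38 + 273.15 = 311.15 K.
η_rev = 1 − T_C/T_H = 1 − 311.15/611.48 = 0.4912.
Q_H = W/η = 59.0/0.4912 = 120.1 kJ.

Q_H ≈ 120.1 kJ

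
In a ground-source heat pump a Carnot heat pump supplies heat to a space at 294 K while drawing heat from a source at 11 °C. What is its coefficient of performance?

COP_HP ≈ 29.8

T_C = 11 °C → 11 + 273.15 = 284.15 K.
The Carnot heat-pump COP is COP_HP = T_H/(T_H − T_C) = 294.00/(294.00 − 284.15) = 29.8.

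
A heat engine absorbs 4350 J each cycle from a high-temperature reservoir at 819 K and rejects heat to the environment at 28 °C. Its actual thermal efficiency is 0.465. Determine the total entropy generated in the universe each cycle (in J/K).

ΔS_univ ≈ 2.42 J/K

T_C = 28 °C → 28 + 273.15 = 301.15 K.
W = η·Q_H = 0.465 × 4350 = 2023 J, so Q_C = Q_H − W = 2327 J.
Reservoir entropy changes: ΔS_H = −Q_H/T_H = −4350/819.00 = -5.311 J/K and ΔS_C = +Q_C/T_C = 2327/301.15 = 7.728 J/K.
ΔS_univ = −Q_H/T_H + Q_C/T_C = 2.42 J/K (> 0, since η = 0.465 < η_Carnot = 0.632).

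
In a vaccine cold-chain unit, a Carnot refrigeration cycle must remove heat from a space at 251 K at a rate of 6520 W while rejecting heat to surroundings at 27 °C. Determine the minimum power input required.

T_H = 27 °C → 27 + 273.15 = 300.15 K.
COP_R = T_C/(T_H − T_C) = 251.00/49.15 = 5.1068.
W = Q_C/COP_R = 6520/5.1068 = 1280 W.

Ẇ_in ≈ 1280 W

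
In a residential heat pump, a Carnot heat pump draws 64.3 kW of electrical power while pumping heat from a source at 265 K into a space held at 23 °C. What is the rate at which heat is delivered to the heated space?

T_H = 23 °C → 23 + 273.15 = 296.15 K.
The Carnot heat-pump COP is COP_HP = T_H/(T_H − T_C) = 296.15/31.15 = 9.5072.
Q_H = COP_HP · W = 9.5072 × 64.3 = 611 kW.

Q̇_H ≈ 611 kW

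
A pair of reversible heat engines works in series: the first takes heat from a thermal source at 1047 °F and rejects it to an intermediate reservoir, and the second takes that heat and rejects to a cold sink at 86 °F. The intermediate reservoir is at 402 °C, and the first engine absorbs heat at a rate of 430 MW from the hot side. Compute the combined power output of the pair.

T_H = 1047 °F → (1047 − 32) × 5/9 = 563.89 °C = 837.04 K.
T_C = 86 °F → (86 − 32) × 5/9 = 30.00 °C = 303.15 K.
Two reversible stages in series are equivalent to a single Carnot engine between T_H and T_C, so η_total = 1 − T_C/T_H = 1 − 303.15/837.04 = 0.6378.
W_total = η_total · Q_H = 0.6378 × 430 = 274 MW.

Ẇ_total ≈ 274 MW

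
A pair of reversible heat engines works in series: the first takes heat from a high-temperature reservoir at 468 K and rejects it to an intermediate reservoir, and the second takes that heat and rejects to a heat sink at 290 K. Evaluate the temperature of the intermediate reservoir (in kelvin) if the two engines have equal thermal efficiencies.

Equal efficiencies require 1 − T_m/T_H = 1 − T_C/T_m, i.e. T_m/T_H = T_C/T_m, so T_m = √(T_H·T_C) = √(468.00 × 290.00) = 368 K.

T_m ≈ 368 K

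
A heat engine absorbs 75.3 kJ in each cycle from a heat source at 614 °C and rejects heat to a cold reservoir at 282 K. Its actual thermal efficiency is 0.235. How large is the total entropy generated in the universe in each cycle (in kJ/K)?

ΔS_univ ≈ 0.1194 kJ/K

T_H = 614 °C → 614 + 273.15 = 887.15 K.
W = η·Q_H = 0.235 × 75.3 = 17.70 kJ, so Q_C = Q_H − W = 57.60 kJ.
The hot reservoir loses entropy Q_H/T_H = 75.3/887.15 = 0.08488 kJ/K; the cold reservoir gains Q_C/T_C = 57.60/282.00 = 0.2043 kJ/K.
ΔS_univ = −Q_H/T_H + Q_C/T_C = 0.1194 kJ/K (> 0, since η = 0.235 < η_Carnot = 0.682).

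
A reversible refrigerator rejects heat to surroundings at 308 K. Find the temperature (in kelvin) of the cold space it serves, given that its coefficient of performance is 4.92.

T_C ≈ 256 K

COP_R = T_C/(T_H − T_C) ⇒ T_C = T_H·COP_R/(1 + COP_R) = 308.00 × 4.92/(1 + 4.92) = 256 K.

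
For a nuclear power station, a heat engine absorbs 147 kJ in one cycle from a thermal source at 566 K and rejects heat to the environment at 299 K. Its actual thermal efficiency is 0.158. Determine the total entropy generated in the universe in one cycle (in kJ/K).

W = η·Q_H = 0.158 × 147 = 23.23 kJ, so Q_C = Q_H − W = 123.8 kJ.
The hot reservoir loses entropy Q_H/T_H = 147/566.00 = 0.2597 kJ/K; the cold reservoir gains Q_C/T_C = 123.8/299.00 = 0.4140 kJ/K.
ΔS_univ = −Q_H/T_H + Q_C/T_C = 0.154 kJ/K (> 0, since η = 0.158 < η_Carnot = 0.472).

ΔS_univ ≈ 0.154 kJ/K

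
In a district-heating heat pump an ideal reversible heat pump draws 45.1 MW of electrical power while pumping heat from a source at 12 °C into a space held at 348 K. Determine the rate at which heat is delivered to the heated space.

Q̇_H ≈ 250 MW

T_C = 12 °C → 12 + 273.15 = 285.15 K.
Reversible heating COP: COP_HP = T_H/(T_H − T_C) = 348.00/62.85 = 5.5370.
Q_H = COP_HP · W = 5.5370 × 45.1 = 250 MW.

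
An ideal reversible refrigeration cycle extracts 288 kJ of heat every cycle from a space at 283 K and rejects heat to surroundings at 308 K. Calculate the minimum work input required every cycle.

W_in ≈ 25.4 kJ

The reversible coefficient of performance is COP_R = T_C/(T_H − T_C) = 283.00/25.00 = 11.3200.
W = Q_C/COP_R = 288/11.3200 = 25.4 kJ.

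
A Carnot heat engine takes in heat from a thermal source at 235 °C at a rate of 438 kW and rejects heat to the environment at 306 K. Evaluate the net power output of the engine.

T_H = 235 °C → 235 + 273.15 = 508.15 K.
η_rev = 1 − T_C/T_H = 1 − 306.00/508.15 = 0.3978.
W = η·Q_H = 0.3978 × 438 = 174 kW.

Ẇ ≈ 174 kW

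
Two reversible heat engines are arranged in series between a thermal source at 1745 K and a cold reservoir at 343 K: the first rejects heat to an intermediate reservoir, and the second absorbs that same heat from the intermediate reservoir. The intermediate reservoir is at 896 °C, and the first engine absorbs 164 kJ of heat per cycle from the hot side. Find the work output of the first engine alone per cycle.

W₁ ≈ 54.12 kJ

T_m = 896 °C → 896 + 273.15 = 1169.15 K.
First-stage efficiency η₁ = 1 − T_m/T_H = 1 − 1169.15/1745.00 = 0.3300.
W₁ = η₁·Q_H = 0.3300 × 164 = 54.12 kJ.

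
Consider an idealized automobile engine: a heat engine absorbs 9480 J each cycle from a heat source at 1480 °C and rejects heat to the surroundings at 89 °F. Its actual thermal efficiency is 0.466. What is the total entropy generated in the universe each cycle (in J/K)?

T_H = 1480 °C → 1480 + 273.15 = 1753.15 K.
T_C = 89 °F → (89 − 32) × 5/9 = 31.67 °C = 304.82 K.
W = η·Q_H = 0.466 × 9480 = 4418 J, so Q_C = Q_H − W = 5062 J.
Entropy balance on the reservoirs: −Q_H/T_H = -5.407 J/K, +Q_C/T_C = 16.61 J/K.
ΔS_univ = −Q_H/T_H + Q_C/T_C = 11.2 J/K (> 0, since η = 0.466 < η_Carnot = 0.826).

ΔS_univ ≈ 11.2 J/K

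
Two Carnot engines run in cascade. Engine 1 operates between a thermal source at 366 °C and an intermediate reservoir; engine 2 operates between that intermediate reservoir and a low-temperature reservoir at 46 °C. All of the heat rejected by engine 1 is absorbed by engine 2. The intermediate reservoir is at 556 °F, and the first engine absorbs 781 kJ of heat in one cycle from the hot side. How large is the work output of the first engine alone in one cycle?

T_H = 366 °C → 366 + 273.15 = 639.15 K.
T_C = 46 °C → 46 + 273.15 = 319.15 K.
T_m = 556 °F → (556 − 32) × 5/9 = 291.11 °C = 564.26 K.
First-stage efficiency η₁ = 1 − T_m/T_H = 1 − 564.26/639.15 = 0.1172.
W₁ = η₁·Q_H = 0.1172 × 781 = 91.51 kJ.

W₁ ≈ 91.51 kJ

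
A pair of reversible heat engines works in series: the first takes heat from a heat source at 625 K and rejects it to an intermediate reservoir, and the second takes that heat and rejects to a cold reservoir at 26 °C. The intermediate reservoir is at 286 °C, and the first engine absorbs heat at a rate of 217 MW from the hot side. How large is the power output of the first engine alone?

T_C = 26 °C → 26 + 273.15 = 299.15 K.
T_m = 286 °C → 286 + 273.15 = 559.15 K.
First-stage efficiency η₁ = 1 − T_m/T_H = 1 − 559.15/625.00 = 0.1054.
W₁ = η₁·Q_H = 0.1054 × 217 = 22.9 MW.

Ẇ₁ ≈ 22.9 MW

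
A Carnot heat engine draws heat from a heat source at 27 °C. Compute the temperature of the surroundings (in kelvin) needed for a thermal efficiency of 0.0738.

T_C ≈ 278.0 K

T_H = 27 °C → 27 + 273.15 = 300.15 K.
From η = 1 − T_C/T_H, T_C = T_H·(1 − η) = 300.15 × (1 − 0.0738) = 278.0 K.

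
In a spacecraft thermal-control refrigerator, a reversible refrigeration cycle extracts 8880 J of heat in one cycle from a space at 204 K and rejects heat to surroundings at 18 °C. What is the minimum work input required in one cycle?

W_in ≈ 3794 J

T_H = 18 °C → 18 + 273.15 = 291.15 K.
Carnot COP: COP_R = T_C/(T_H − T_C) = 204.00/87.15 = 2.3408.
W = Q_C/COP_R = 8880/2.3408 = 3794 J.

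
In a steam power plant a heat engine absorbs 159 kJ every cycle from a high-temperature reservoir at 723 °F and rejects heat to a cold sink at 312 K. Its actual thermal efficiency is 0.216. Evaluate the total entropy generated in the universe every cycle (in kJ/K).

T_H = 723 °F → (723 − 32) × 5/9 = 383.89 °C = 657.04 K.
W = η·Q_H = 0.216 × 159 = 34.34 kJ, so Q_C = Q_H − W = 124.7 kJ.
The hot reservoir loses entropy Q_H/T_H = 159/657.04 = 0.2420 kJ/K; the cold reservoir gains Q_C/T_C = 124.7/312.00 = 0.3995 kJ/K.
ΔS_univ = −Q_H/T_H + Q_C/T_C = 0.1575 kJ/K (> 0, since η = 0.216 < η_Carnot = 0.525).

ΔS_univ ≈ 0.1575 kJ/K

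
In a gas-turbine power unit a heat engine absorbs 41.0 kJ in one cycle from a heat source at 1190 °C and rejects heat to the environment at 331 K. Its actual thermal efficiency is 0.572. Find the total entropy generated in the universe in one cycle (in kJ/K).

ΔS_univ ≈ 0.0250 kJ/K

T_H = 1190 °C → 1190 + 273.15 = 1463.15 K.
W = η·Q_H = 0.572 × 41.0 = 23.45 kJ, so Q_C = Q_H − W = 17.55 kJ.
Reservoir entropy changes: ΔS_H = −Q_H/T_H = −41.0/1463.15 = -0.02802 kJ/K and ΔS_C = +Q_C/T_C = 17.55/331.00 = 0.05302 kJ/K.
ΔS_univ = −Q_H/T_H + Q_C/T_C = 0.0250 kJ/K (> 0, since η = 0.572 < η_Carnot = 0.774).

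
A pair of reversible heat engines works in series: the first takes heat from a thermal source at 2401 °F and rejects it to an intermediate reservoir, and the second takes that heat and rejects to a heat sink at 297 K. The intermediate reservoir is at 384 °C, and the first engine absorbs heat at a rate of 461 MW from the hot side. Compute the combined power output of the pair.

T_H = 2401 °F → (2401 − 32) × 5/9 = 1316.11 °C = 1589.26 K.
Two reversible stages in series are equivalent to a single Carnot engine between T_H and T_C, so η_total = 1 − T_C/T_H = 1 − 297.00/1589.26 = 0.8131.
W_total = η_total · Q_H = 0.8131 × 461 = 375 MW.

Ẇ_total ≈ 375 MW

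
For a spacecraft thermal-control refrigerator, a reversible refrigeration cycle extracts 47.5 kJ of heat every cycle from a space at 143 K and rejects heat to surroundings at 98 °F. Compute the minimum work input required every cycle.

T_H = 98 °F → (98 − 32) × 5/9 = 36.67 °C = 309.82 K.
The reversible coefficient of performance is COP_R = T_C/(T_H − T_C) = 143.00/166.82 = 0.8572.
W = Q_C/COP_R = 47.5/0.8572 = 55.4 kJ.

W_in ≈ 55.4 kJ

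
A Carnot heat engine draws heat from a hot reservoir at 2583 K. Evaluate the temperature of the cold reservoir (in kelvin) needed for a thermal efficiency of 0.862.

T_C ≈ 356.5 K

From η = 1 − T_C/T_H, T_C = T_H·(1 − η) = 2583.00 × (1 − 0.862) = 356.5 K.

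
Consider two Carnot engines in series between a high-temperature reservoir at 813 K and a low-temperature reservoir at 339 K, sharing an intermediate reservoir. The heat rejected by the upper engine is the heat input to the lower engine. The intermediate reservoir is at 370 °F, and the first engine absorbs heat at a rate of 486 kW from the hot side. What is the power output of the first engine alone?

T_m = 370 °F → (370 − 32) × 5/9 = 187.78 °C = 460.93 K.
First-stage efficiency η₁ = 1 − T_m/T_H = 1 − 460.93/813.00 = 0.4331.
W₁ = η₁·Q_H = 0.4331 × 486 = 210 kW.

Ẇ₁ ≈ 210 kW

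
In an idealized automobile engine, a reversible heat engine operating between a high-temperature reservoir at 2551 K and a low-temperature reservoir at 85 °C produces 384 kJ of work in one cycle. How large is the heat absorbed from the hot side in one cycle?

T_C = 85 °C → 85 + 273.15 = 358.15 K.
Since the cycle is reversible, η = 1 − T_C/T_H = 1 − 358.15/2551.00 = 0.8596.
Q_H = W/η = 384/0.8596 = 447 kJ.

Q_H ≈ 447 kJ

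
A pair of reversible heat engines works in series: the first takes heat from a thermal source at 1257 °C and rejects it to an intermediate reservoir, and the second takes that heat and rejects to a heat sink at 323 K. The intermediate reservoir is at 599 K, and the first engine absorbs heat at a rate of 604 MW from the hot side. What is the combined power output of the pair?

T_H = 1257 °C → 1257 + 273.15 = 1530.15 K.
Two reversible stages in series are equivalent to a single Carnot engine between T_H and T_C, so η_total = 1 − T_C/T_H = 1 − 323.00/1530.15 = 0.7889.
W_total = η_total · Q_H = 0.7889 × 604 = 477 MW.

Ẇ_total ≈ 477 MW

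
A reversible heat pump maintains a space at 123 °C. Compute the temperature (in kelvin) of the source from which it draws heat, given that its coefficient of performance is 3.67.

T_H = 123 °C → 123 + 273.15 = 396.15 K.
COP_HP = T_H/(T_H − T_C) ⇒ T_C = T_H·(COP_HP − 1)/COP_HP = 396.15 × (3.67 − 1)/3.67 = 288 K.

T_C ≈ 288 K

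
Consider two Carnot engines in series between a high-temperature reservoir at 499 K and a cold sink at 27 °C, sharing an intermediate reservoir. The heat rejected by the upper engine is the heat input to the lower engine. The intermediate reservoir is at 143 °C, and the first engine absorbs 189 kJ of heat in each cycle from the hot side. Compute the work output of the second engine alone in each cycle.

W₂ ≈ 43.9 kJ

T_C = 27 °C → 27 + 273.15 = 300.15 K.
T_m = 143 °C → 143 + 273.15 = 416.15 K.
Heat entering the second stage: Q_m = Q_H·(T_m/T_H) = 189 × 416.15/499.00 = 158 kJ.
Second-stage efficiency η₂ = 1 − T_C/T_m = 1 − 300.15/416.15 = 0.2787, so W₂ = η₂·Q_m = 43.9 kJ.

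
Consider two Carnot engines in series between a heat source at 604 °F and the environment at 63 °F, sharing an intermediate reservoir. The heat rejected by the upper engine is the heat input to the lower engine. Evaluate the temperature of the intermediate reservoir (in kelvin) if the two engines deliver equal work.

T_H = 604 °F → (604 − 32) × 5/9 = 317.78 °C = 590.93 K.
T_C = 63 °F → (63 − 32) × 5/9 = 17.22 °C = 290.37 K.
For reversible stages Q_m = Q_H·(T_m/T_H). Setting W₁ = Q_H(1 − T_m/T_H) equal to W₂ = Q_m(1 − T_C/T_m) = Q_H·(T_m − T_C)/T_H gives T_H − T_m = T_m − T_C, so T_m = (T_H + T_C)/2 = (590.93 + 290.37)/2 = 441 K.

T_m ≈ 441 K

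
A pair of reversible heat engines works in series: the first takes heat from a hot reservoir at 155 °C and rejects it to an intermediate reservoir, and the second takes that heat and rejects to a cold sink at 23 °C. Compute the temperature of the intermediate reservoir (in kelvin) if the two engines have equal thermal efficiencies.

T_m ≈ 356 K

T_H = 155 °C → 155 + 273.15 = 428.15 K.
T_C = 23 °C → 23 + 273.15 = 296.15 K.
Equal efficiencies require 1 − T_m/T_H = 1 − T_C/T_m, i.e. T_m/T_H = T_C/T_m, so T_m = √(T_H·T_C) = √(428.15 × 296.15) = 356 K.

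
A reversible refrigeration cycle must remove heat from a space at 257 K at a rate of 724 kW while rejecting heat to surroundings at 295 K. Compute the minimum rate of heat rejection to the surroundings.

Q̇_H ≈ 831.1 kW

For a reversible cycle Q_H/Q_C = T_H/T_C, so Q_H = Q_C·T_H/T_C = 724 × 295.00/257.00 = 831.1 kW.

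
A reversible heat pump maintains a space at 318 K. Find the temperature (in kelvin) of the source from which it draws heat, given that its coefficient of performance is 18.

T_C ≈ 300 K

COP_HP = T_H/(T_H − T_C) ⇒ T_C = T_H·(COP_HP − 1)/COP_HP = 318.00 × (18 − 1)/18 = 300 K.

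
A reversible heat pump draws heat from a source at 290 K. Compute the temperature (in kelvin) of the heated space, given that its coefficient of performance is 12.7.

T_H ≈ 314.8 K

COP_HP = T_H/(T_H − T_C) ⇒ T_H = T_C·COP_HP/(COP_HP − 1) = 290.00 × 12.7/(12.7 − 1) = 314.8 K.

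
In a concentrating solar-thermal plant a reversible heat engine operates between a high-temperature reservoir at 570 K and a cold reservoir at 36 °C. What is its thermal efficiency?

T_C = 36 °C → 36 + 273.15 = 309.15 K.
η_rev = 1 − T_C/T_H = 1 − 309.15/570.00 = 0.458.

η ≈ 0.458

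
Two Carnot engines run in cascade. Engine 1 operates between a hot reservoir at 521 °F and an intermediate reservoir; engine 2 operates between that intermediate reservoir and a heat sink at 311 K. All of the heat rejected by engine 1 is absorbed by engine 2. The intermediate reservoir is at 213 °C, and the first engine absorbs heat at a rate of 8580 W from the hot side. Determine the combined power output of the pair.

T_H = 521 °F → (521 − 32) × 5/9 = 271.67 °C = 544.82 K.
Two reversible stages in series are equivalent to a single Carnot engine between T_H and T_C, so η_total = 1 − T_C/T_H = 1 − 311.00/544.82 = 0.4292.
W_total = η_total · Q_H = 0.4292 × 8580 = 3682 W.

Ẇ_total ≈ 3682 W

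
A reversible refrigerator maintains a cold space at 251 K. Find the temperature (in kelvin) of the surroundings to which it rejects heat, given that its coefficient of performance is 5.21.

COP_R = T_C/(T_H − T_C) ⇒ T_H = T_C·(1 + 1/COP_R) = 251.00 × (1 + 1/5.21) = 299 K.

T_H ≈ 299 K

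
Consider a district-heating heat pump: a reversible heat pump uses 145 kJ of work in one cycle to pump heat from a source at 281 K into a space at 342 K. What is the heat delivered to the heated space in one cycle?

Q_H ≈ 813.0 kJ

COP_HP = T_H/(T_H − T_C) = 342.00/61.00 = 5.6066.
Q_H = COP_HP · W = 5.6066 × 145 = 813.0 kJ.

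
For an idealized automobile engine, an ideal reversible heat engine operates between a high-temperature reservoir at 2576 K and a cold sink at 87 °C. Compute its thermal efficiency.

T_C = 87 °C → 87 + 273.15 = 360.15 K.
For a reversible engine, η = 1 − T_C/T_H = 1 − 360.15/2576.00 = 0.8602.

η ≈ 0.8602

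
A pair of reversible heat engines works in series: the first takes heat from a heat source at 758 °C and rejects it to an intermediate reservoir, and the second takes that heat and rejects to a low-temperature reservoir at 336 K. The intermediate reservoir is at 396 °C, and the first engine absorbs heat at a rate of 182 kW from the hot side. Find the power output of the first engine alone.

Ẇ₁ ≈ 63.9 kW

T_H = 758 °C → 758 + 273.15 = 1031.15 K.
T_m = 396 °C → 396 + 273.15 = 669.15 K.
First-stage efficiency η₁ = 1 − T_m/T_H = 1 − 669.15/1031.15 = 0.3511.
W₁ = η₁·Q_H = 0.3511 × 182 = 63.9 kW.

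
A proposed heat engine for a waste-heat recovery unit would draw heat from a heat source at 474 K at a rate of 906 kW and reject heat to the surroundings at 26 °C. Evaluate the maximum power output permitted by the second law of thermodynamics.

T_C = 26 °C → 26 + 273.15 = 299.15 K.
By the Carnot theorem, η_max = 1 − T_C/T_H = 1 − 299.15/474.00 = 0.3689.
W_max = η_max · Q_H = 0.3689 × 906 = 334 kW.

Ẇ_max ≈ 334 kW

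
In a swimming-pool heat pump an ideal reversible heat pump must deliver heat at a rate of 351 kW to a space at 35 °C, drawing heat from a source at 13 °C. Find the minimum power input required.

T_H = 35 °C → 35 + 273.15 = 308.15 K.
T_C = 13 °C → 13 + 273.15 = 286.15 K.
The Carnot heat-pump COP is COP_HP = T_H/(T_H − T_C) = 308.15/22.00 = 14.0068.
W = Q_H/COP_HP = 351/14.0068 = 25.1 kW.

Ẇ_in ≈ 25.1 kW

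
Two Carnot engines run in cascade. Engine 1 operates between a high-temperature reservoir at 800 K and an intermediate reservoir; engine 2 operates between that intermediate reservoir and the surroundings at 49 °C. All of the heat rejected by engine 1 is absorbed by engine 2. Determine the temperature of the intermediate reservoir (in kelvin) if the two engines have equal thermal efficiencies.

T_C = 49 °C → 49 + 273.15 = 322.15 K.
Equal efficiencies require 1 − T_m/T_H = 1 − T_C/T_m, i.e. T_m/T_H = T_C/T_m, so T_m = √(T_H·T_C) = √(800.00 × 322.15) = 508 K.

T_m ≈ 508 K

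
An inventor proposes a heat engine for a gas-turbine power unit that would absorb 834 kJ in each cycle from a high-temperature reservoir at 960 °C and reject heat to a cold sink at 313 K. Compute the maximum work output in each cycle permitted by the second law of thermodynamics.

T_H = 960 °C → 960 + 273.15 = 1233.15 K.
The upper bound on efficiency is η_max = 1 − T_C/T_H = 1 − 313.00/1233.15 = 0.7462.
W_max = η_max · Q_H = 0.7462 × 834 = 622 kJ.

W_max ≈ 622 kJ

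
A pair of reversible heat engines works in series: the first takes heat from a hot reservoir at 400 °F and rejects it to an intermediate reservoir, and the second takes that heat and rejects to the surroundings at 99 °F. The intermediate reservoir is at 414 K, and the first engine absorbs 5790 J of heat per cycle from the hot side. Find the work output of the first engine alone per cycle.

W₁ ≈ 771 J

T_H = 400 °F → (400 − 32) × 5/9 = 204.44 °C = 477.59 K.
T_C = 99 °F → (99 − 32) × 5/9 = 37.22 °C = 310.37 K.
First-stage efficiency η₁ = 1 − T_m/T_H = 1 − 414.00/477.59 = 0.1332.
W₁ = η₁·Q_H = 0.1332 × 5790 = 771 J.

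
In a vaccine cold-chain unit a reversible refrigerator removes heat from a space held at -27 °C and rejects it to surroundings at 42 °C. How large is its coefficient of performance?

COP_R ≈ 3.57

T_H = 42 °C → 42 + 273.15 = 315.15 K.
T_C = -27 °C → -27 + 273.15 = 246.15 K.
For a reversible refrigerator, COP_R = T_C/(T_H − T_C) = 246.15/(315.15 − 246.15) = 3.57.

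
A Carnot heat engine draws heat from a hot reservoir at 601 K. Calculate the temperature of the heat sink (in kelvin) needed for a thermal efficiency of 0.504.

T_C ≈ 298 K

From η = 1 − T_C/T_H, T_C = T_H·(1 − η) = 601.00 × (1 − 0.504) = 298 K.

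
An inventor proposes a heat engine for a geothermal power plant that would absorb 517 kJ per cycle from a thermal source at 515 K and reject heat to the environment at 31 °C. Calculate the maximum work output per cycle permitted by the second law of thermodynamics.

T_C = 31 °C → 31 + 273.15 = 304.15 K.
The second-law ceiling is the Carnot efficiency, η_max = 1 − T_C/T_H = 1 − 304.15/515.00 = 0.4094.
W_max = η_max · Q_H = 0.4094 × 517 = 212 kJ.

W_max ≈ 212 kJ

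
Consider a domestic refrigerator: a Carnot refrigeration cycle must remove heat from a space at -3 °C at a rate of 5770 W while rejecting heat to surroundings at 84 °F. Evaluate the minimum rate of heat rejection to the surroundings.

T_H = 84 °F → (84 − 32) × 5/9 = 28.89 °C = 302.04 K.
T_C = -3 °C → -3 + 273.15 = 270.15 K.
For a reversible cycle Q_H/Q_C = T_H/T_C, so Q_H = Q_C·T_H/T_C = 5770 × 302.04/270.15 = 6451 W.

Q̇_H ≈ 6451 W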